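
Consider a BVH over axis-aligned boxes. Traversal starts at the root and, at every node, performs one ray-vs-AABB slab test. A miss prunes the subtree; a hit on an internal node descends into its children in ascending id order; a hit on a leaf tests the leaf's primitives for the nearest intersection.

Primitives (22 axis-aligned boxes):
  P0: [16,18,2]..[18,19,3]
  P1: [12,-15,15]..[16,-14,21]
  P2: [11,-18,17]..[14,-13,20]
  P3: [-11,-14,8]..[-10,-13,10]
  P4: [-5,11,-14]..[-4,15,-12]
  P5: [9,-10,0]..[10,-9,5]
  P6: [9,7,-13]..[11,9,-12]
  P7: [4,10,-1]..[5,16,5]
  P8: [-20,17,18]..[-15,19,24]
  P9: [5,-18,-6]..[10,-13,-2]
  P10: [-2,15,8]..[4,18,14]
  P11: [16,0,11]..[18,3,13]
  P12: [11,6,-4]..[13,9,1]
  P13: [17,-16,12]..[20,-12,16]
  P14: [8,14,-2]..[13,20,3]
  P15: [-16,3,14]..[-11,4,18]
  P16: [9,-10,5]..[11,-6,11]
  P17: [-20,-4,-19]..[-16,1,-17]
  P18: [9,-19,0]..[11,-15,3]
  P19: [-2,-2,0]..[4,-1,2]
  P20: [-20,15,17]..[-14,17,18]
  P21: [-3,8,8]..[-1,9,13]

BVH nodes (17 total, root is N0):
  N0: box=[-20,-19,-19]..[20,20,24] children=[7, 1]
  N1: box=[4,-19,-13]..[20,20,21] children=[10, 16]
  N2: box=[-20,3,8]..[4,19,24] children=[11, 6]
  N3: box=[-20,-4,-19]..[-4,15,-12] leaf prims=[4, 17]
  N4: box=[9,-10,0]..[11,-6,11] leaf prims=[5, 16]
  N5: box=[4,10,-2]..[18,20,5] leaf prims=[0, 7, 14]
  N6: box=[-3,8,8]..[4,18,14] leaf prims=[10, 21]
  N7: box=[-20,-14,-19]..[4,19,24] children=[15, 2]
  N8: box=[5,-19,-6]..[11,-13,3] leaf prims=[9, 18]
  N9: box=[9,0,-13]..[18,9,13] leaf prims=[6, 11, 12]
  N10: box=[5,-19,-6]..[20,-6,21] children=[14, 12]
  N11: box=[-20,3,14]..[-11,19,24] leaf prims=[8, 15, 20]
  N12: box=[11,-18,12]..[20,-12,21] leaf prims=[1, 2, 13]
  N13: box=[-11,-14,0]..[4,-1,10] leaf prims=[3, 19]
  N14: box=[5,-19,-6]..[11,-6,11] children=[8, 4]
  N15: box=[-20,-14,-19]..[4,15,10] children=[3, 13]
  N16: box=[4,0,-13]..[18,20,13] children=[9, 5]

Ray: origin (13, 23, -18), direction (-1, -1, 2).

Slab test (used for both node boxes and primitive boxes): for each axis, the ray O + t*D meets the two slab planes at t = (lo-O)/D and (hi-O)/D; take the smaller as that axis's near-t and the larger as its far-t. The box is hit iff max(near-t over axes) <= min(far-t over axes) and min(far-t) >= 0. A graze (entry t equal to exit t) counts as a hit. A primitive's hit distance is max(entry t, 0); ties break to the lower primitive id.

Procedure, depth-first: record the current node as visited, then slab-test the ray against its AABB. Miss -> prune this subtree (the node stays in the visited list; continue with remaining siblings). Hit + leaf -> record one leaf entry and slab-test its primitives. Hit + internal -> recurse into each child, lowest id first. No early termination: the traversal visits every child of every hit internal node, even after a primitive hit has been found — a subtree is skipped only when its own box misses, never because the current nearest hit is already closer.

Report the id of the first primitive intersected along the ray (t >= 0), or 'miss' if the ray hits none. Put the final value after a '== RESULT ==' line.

Traverse from the root:
N0 x:[-7,33] y:[3,42] z:[-1/2,21] -> hit [3,21], descend [1, 7]
  N1 x:[-7,9] y:[3,42] z:[5/2,39/2] -> hit [3,9], descend [10, 16]
    N10 x:[-7,8] y:[29,42] z:[6,39/2] -> miss, prune
    N16 x:[-5,9] y:[3,23] z:[5/2,31/2] -> hit [3,9], descend [5, 9]
      N5 x:[-5,9] y:[3,13] z:[8,23/2] -> hit [8,9] leaf, test {P0(miss), P7@t=17/2, P14(miss)}
      N9 x:[-5,4] y:[14,23] z:[5/2,31/2] -> miss, prune
  N7 x:[9,33] y:[4,37] z:[-1/2,21] -> hit [9,21], descend [2, 15]
    N2 x:[9,33] y:[4,20] z:[13,21] -> hit [13,20], descend [6, 11]
      N6 x:[9,16] y:[5,15] z:[13,16] -> hit [13,15] leaf, test {P10(miss), P21@t=14}
      N11 x:[24,33] y:[4,20] z:[16,21] -> miss, prune
    N15 x:[9,33] y:[8,37] z:[-1/2,14] -> hit [9,14], descend [3, 13]
      N3 x:[17,33] y:[8,27] z:[-1/2,3] -> miss, prune
      N13 x:[9,24] y:[24,37] z:[9,14] -> miss, prune

Visited [0, 1, 10, 16, 5, 9, 7, 2, 6, 11, 15, 3, 13]. Tests: 13 box, 2 leaf. Nearest: P7.

== RESULT ==
7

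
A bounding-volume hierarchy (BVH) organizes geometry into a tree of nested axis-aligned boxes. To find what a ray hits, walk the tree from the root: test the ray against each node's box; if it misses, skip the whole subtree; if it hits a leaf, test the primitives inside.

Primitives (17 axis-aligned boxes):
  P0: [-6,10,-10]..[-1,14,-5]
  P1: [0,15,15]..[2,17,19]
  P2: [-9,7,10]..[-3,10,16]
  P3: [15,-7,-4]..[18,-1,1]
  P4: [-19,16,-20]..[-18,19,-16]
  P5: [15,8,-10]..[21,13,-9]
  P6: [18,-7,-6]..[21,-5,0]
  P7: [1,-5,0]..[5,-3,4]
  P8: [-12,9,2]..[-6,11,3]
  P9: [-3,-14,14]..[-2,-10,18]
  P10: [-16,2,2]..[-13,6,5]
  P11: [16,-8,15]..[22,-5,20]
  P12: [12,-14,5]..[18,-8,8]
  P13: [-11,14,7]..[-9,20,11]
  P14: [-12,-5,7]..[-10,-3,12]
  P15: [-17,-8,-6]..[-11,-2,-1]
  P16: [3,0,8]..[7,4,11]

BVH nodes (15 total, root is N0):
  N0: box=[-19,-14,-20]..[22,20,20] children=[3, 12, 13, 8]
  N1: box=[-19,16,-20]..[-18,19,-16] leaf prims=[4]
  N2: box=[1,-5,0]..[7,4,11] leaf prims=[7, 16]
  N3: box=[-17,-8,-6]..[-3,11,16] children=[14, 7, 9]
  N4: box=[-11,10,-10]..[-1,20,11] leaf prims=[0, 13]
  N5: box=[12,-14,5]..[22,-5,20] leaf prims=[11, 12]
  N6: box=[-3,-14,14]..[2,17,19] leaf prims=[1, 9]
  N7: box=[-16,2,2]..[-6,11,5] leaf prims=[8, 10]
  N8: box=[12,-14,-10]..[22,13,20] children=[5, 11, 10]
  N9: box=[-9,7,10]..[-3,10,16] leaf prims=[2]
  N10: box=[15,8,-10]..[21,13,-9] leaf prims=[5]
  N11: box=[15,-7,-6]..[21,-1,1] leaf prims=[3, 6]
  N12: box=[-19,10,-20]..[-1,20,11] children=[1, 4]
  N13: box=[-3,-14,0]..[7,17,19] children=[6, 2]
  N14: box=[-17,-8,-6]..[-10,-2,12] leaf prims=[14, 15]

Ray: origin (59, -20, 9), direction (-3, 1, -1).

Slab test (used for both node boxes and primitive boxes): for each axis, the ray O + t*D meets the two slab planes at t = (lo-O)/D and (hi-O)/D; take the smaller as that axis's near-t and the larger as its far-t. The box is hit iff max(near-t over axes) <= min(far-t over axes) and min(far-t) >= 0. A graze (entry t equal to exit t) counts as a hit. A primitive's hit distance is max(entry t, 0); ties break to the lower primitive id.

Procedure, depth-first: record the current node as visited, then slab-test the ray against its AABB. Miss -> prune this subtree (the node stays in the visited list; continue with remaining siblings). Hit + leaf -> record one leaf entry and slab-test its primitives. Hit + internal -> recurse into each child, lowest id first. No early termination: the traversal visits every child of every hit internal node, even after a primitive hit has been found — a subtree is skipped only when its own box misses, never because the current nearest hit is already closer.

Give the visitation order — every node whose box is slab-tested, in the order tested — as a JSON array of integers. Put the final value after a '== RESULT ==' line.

Trace the traversal:
N0 x:[37/3,26] y:[6,40] z:[-11,29] -> hit [37/3,26], descend [3, 8, 12, 13]
  N3 x:[62/3,76/3] y:[12,31] z:[-7,15] -> miss, prune
  N8 x:[37/3,47/3] y:[6,33] z:[-11,19] -> hit [37/3,47/3], descend [5, 10, 11]
    N5 x:[37/3,47/3] y:[6,15] z:[-11,4] -> miss, prune
    N10 x:[38/3,44/3] y:[28,33] z:[18,19] -> miss, prune
    N11 x:[38/3,44/3] y:[13,19] z:[8,15] -> hit [13,44/3] leaf, test {P3(miss), P6@t=13}
  N12 x:[20,26] y:[30,40] z:[-2,29] -> miss, prune
  N13 x:[52/3,62/3] y:[6,37] z:[-10,9] -> miss, prune

order=[0, 3, 8, 5, 10, 11, 12, 13]  |boxes|=8  |leaves|=1  hit=P6

== RESULT ==
[0, 3, 8, 5, 10, 11, 12, 13]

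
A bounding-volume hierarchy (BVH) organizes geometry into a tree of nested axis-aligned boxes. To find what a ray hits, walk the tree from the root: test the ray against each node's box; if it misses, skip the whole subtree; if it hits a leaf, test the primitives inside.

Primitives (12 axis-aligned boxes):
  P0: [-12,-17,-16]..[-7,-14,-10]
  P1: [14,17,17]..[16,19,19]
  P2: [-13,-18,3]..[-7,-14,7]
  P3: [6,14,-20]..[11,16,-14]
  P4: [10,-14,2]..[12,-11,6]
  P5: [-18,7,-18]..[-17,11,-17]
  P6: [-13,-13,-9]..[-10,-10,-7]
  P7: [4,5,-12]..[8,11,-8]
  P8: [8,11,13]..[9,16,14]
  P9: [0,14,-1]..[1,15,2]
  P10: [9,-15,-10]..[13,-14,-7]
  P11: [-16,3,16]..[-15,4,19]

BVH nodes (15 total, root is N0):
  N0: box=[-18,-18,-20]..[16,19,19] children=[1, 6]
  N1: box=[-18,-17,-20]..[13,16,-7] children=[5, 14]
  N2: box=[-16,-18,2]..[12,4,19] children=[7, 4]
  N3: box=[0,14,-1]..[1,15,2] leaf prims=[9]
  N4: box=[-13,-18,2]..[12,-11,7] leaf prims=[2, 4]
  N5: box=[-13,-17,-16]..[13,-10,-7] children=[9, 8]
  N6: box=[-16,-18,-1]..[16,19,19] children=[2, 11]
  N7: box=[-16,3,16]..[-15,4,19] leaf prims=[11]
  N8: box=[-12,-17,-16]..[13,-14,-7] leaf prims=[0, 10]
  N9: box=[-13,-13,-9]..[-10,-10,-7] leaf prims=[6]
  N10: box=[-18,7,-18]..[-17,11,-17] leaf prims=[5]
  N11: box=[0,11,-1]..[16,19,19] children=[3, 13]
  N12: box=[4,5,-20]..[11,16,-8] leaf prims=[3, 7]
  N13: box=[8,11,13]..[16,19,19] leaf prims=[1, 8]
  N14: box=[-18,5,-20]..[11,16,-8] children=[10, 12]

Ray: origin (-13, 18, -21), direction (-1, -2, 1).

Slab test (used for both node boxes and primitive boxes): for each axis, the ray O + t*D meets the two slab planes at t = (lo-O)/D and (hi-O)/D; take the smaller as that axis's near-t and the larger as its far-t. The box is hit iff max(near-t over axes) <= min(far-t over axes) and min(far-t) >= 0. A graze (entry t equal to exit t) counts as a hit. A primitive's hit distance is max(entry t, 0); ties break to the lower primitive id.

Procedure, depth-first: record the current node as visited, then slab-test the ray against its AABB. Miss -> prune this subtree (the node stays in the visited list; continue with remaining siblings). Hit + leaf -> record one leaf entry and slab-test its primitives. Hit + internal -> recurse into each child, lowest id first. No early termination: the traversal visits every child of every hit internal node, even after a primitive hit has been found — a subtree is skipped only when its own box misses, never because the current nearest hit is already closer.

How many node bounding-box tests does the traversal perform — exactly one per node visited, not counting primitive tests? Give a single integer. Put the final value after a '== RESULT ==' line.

Walk:
N0 x:[-29,5] y:[-1/2,18] z:[1,40] -> hit [1,5], descend [1, 6]
  N1 x:[-26,5] y:[1,35/2] z:[1,14] -> hit [1,5], descend [5, 14]
    N5 x:[-26,0] y:[14,35/2] z:[5,14] -> miss, prune
    N14 x:[-24,5] y:[1,13/2] z:[1,13] -> hit [1,5], descend [10, 12]
      N10 x:[4,5] y:[7/2,11/2] z:[3,4] -> hit [4,4] leaf, test {P5@t=4}
      N12 x:[-24,-17] y:[1,13/2] z:[1,13] -> miss, prune
  N6 x:[-29,3] y:[-1/2,18] z:[20,40] -> miss, prune

Visited [0, 1, 5, 14, 10, 12, 6]. Tests: 7 box, 1 leaf. Nearest: P5.

== RESULT ==
7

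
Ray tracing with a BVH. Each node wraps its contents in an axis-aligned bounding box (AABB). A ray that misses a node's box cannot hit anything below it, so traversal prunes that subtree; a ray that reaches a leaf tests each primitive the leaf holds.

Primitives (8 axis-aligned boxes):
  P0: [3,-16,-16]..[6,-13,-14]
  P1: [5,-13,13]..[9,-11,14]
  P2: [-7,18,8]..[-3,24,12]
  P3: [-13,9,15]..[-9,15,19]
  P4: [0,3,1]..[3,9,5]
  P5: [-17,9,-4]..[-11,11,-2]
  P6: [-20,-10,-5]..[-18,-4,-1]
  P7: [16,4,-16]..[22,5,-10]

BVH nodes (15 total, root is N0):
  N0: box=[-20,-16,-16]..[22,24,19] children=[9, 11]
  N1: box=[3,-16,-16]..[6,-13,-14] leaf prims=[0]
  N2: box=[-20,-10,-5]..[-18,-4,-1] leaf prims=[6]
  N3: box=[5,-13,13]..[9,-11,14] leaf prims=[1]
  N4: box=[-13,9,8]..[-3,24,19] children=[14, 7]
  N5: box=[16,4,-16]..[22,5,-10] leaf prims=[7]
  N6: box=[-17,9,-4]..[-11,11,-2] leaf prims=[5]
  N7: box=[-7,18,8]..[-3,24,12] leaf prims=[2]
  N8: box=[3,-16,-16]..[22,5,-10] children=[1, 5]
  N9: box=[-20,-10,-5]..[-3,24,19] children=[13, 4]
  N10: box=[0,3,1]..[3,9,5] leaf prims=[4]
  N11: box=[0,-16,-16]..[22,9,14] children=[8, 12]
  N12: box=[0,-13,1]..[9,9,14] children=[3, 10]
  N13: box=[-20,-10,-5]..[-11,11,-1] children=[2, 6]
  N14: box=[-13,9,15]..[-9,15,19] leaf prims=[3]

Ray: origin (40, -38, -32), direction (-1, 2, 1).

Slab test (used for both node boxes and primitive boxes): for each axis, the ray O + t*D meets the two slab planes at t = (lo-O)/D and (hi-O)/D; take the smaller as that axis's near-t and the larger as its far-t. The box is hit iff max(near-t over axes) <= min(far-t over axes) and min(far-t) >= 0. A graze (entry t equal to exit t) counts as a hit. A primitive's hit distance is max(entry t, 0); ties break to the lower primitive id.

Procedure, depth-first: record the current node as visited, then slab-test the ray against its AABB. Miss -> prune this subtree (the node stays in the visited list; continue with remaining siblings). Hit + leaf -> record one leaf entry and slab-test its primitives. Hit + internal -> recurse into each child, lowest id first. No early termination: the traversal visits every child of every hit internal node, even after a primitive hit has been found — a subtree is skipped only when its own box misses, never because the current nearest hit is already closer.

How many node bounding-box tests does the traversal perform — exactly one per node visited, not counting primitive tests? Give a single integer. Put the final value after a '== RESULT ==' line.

Walk:
N0 x:[18,60] y:[11,31] z:[16,51] -> hit [18,31], descend [9, 11]
  N9 x:[43,60] y:[14,31] z:[27,51] -> miss, prune
  N11 x:[18,40] y:[11,47/2] z:[16,46] -> hit [18,47/2], descend [8, 12]
    N8 x:[18,37] y:[11,43/2] z:[16,22] -> hit [18,43/2], descend [1, 5]
      N1 x:[34,37] y:[11,25/2] z:[16,18] -> miss, prune
      N5 x:[18,24] y:[21,43/2] z:[16,22] -> hit [21,43/2] leaf, test {P7@t=21}
    N12 x:[31,40] y:[25/2,47/2] z:[33,46] -> miss, prune

Visited [0, 9, 11, 8, 1, 5, 12]. Tests: 7 box, 1 leaf. Nearest: P7.

== RESULT ==
7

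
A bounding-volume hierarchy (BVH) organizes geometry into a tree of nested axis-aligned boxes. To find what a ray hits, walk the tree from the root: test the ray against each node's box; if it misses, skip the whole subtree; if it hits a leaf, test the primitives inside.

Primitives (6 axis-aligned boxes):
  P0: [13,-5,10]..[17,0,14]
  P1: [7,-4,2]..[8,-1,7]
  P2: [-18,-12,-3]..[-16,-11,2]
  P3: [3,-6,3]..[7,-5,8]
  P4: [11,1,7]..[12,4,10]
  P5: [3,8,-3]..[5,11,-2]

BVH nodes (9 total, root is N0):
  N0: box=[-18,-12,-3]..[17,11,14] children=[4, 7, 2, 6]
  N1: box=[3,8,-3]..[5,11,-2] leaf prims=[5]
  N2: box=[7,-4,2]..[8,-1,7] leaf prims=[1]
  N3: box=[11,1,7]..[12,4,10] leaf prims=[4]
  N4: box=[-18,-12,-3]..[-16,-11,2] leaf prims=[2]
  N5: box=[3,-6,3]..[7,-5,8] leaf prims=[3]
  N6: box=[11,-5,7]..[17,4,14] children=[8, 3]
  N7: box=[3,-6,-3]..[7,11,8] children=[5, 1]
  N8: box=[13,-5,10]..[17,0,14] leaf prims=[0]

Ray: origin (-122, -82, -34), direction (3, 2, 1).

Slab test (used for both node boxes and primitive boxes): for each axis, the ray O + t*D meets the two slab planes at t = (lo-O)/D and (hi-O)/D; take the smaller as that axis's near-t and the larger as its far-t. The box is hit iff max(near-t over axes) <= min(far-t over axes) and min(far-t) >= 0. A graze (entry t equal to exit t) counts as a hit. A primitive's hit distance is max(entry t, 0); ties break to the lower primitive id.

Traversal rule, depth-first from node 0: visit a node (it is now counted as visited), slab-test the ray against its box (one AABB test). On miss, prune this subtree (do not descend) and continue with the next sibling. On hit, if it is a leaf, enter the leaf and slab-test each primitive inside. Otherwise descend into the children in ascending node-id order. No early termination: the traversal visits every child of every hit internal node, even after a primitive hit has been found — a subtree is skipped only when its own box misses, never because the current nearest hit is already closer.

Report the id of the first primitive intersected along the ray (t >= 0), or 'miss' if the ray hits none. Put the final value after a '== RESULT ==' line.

Traverse from the root:
N0 x:[104/3,139/3] y:[35,93/2] z:[31,48] -> hit [35,139/3], descend [2, 4, 6, 7]
  N2 x:[43,130/3] y:[39,81/2] z:[36,41] -> miss, prune
  N4 x:[104/3,106/3] y:[35,71/2] z:[31,36] -> hit [35,106/3] leaf, test {P2@t=35}
  N6 x:[133/3,139/3] y:[77/2,43] z:[41,48] -> miss, prune
  N7 x:[125/3,43] y:[38,93/2] z:[31,42] -> hit [125/3,42], descend [1, 5]
    N1 x:[125/3,127/3] y:[45,93/2] z:[31,32] -> miss, prune
    N5 x:[125/3,43] y:[38,77/2] z:[37,42] -> miss, prune

7 AABB tests over nodes [0, 2, 4, 6, 7, 1, 5]; 1 leaf entered; closest P2.

== RESULT ==
2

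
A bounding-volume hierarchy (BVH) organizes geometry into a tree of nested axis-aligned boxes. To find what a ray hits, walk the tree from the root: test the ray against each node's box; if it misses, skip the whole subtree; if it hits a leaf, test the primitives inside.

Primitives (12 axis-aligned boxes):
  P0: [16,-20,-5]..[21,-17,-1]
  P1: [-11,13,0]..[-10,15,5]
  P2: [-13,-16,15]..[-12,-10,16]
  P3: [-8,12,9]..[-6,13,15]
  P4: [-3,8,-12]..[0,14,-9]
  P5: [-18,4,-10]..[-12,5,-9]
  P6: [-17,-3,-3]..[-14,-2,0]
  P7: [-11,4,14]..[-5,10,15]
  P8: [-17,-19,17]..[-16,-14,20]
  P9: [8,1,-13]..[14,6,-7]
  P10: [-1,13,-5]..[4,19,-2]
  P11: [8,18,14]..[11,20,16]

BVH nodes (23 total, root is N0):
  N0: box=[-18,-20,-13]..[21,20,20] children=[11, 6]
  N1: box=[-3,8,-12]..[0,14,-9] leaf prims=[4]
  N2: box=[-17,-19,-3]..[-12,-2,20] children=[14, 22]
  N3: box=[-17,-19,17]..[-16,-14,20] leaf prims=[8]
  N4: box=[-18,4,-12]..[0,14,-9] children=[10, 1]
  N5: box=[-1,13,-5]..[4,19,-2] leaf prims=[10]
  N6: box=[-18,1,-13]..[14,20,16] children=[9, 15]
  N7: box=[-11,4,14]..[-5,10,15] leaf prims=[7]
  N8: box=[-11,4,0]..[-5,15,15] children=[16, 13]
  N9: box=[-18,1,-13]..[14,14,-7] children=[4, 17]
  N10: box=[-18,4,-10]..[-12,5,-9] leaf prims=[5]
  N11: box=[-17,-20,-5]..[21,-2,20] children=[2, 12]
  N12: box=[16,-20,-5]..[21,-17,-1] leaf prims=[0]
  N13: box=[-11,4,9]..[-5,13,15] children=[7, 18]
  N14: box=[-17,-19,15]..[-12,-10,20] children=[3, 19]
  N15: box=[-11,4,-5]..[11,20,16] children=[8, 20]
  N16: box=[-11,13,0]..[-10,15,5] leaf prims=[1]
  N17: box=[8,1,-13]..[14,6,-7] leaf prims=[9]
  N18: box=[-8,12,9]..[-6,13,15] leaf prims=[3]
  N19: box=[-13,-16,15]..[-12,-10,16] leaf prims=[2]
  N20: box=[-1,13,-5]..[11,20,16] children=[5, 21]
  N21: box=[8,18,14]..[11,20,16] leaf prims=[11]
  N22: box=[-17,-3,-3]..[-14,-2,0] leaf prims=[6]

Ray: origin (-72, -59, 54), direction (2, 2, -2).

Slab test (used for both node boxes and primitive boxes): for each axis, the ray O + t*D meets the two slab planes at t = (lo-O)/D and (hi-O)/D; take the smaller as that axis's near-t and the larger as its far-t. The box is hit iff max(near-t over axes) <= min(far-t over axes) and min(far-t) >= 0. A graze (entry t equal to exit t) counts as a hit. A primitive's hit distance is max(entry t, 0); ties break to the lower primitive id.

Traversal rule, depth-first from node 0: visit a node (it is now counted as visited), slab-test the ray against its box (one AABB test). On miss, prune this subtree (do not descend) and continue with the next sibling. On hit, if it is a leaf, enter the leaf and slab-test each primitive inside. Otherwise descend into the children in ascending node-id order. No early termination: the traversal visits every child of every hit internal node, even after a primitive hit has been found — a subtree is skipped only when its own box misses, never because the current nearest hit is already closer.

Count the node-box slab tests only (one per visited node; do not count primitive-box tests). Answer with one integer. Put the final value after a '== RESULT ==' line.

Walk:
N0 x:[27,93/2] y:[39/2,79/2] z:[17,67/2] -> hit [27,67/2], descend [6, 11]
  N6 x:[27,43] y:[30,79/2] z:[19,67/2] -> hit [30,67/2], descend [9, 15]
    N9 x:[27,43] y:[30,73/2] z:[61/2,67/2] -> hit [61/2,67/2], descend [4, 17]
      N4 x:[27,36] y:[63/2,73/2] z:[63/2,33] -> hit [63/2,33], descend [1, 10]
        N1 x:[69/2,36] y:[67/2,73/2] z:[63/2,33] -> miss, prune
        N10 x:[27,30] y:[63/2,32] z:[63/2,32] -> miss, prune
      N17 x:[40,43] y:[30,65/2] z:[61/2,67/2] -> miss, prune
    N15 x:[61/2,83/2] y:[63/2,79/2] z:[19,59/2] -> miss, prune
  N11 x:[55/2,93/2] y:[39/2,57/2] z:[17,59/2] -> hit [55/2,57/2], descend [2, 12]
    N2 x:[55/2,30] y:[20,57/2] z:[17,57/2] -> hit [55/2,57/2], descend [14, 22]
      N14 x:[55/2,30] y:[20,49/2] z:[17,39/2] -> miss, prune
      N22 x:[55/2,29] y:[28,57/2] z:[27,57/2] -> hit [28,57/2] leaf, test {P6@t=28}
    N12 x:[44,93/2] y:[39/2,21] z:[55/2,59/2] -> miss, prune

Visited [0, 6, 9, 4, 1, 10, 17, 15, 11, 2, 14, 22, 12]. Tests: 13 box, 1 leaf. Nearest: P6.

== RESULT ==
13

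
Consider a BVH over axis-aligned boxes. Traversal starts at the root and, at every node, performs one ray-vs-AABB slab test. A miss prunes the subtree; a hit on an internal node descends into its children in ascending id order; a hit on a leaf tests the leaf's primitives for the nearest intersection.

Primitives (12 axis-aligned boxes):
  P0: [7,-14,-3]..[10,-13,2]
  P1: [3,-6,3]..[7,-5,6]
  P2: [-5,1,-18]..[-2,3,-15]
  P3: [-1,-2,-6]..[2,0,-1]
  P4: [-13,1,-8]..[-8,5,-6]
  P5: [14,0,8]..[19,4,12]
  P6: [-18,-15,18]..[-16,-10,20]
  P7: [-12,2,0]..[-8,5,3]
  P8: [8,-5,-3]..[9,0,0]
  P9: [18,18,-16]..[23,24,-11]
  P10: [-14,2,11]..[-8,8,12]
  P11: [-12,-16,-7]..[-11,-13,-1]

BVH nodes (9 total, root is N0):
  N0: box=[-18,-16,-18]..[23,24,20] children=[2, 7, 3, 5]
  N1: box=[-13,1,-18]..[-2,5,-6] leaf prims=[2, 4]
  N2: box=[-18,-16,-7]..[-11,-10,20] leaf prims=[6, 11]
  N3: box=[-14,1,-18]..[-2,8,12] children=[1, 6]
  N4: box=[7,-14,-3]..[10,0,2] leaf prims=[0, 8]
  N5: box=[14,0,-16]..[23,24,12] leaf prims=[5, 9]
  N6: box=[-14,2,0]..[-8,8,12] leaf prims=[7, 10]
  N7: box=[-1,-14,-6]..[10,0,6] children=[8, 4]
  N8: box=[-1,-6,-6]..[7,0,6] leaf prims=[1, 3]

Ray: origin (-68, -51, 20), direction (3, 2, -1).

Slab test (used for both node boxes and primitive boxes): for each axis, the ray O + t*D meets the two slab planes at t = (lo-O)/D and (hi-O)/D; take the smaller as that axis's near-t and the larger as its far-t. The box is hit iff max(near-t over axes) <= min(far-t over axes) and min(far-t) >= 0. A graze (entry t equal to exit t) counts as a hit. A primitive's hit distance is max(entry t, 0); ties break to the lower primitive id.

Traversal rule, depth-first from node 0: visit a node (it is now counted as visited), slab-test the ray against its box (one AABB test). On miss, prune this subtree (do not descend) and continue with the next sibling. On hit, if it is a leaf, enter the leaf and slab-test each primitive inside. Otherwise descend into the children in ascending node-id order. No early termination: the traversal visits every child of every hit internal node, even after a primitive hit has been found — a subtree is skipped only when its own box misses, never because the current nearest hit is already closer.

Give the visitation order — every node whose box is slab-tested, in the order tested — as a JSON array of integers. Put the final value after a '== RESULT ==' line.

Walk:
N0 x:[50/3,91/3] y:[35/2,75/2] z:[0,38] -> hit [35/2,91/3], descend [2, 3, 5, 7]
  N2 x:[50/3,19] y:[35/2,41/2] z:[0,27] -> hit [35/2,19] leaf, test {P6(miss), P11(miss)}
  N3 x:[18,22] y:[26,59/2] z:[8,38] -> miss, prune
  N5 x:[82/3,91/3] y:[51/2,75/2] z:[8,36] -> hit [82/3,91/3] leaf, test {P5(miss), P9(miss)}
  N7 x:[67/3,26] y:[37/2,51/2] z:[14,26] -> hit [67/3,51/2], descend [4, 8]
    N4 x:[25,26] y:[37/2,51/2] z:[18,23] -> miss, prune
    N8 x:[67/3,25] y:[45/2,51/2] z:[14,26] -> hit [45/2,25] leaf, test {P1(miss), P3(miss)}

Summary -> nodes [0, 2, 3, 5, 7, 4, 8]; box-tests=7; leaf-entries=3; first=miss

== RESULT ==
[0, 2, 3, 5, 7, 4, 8]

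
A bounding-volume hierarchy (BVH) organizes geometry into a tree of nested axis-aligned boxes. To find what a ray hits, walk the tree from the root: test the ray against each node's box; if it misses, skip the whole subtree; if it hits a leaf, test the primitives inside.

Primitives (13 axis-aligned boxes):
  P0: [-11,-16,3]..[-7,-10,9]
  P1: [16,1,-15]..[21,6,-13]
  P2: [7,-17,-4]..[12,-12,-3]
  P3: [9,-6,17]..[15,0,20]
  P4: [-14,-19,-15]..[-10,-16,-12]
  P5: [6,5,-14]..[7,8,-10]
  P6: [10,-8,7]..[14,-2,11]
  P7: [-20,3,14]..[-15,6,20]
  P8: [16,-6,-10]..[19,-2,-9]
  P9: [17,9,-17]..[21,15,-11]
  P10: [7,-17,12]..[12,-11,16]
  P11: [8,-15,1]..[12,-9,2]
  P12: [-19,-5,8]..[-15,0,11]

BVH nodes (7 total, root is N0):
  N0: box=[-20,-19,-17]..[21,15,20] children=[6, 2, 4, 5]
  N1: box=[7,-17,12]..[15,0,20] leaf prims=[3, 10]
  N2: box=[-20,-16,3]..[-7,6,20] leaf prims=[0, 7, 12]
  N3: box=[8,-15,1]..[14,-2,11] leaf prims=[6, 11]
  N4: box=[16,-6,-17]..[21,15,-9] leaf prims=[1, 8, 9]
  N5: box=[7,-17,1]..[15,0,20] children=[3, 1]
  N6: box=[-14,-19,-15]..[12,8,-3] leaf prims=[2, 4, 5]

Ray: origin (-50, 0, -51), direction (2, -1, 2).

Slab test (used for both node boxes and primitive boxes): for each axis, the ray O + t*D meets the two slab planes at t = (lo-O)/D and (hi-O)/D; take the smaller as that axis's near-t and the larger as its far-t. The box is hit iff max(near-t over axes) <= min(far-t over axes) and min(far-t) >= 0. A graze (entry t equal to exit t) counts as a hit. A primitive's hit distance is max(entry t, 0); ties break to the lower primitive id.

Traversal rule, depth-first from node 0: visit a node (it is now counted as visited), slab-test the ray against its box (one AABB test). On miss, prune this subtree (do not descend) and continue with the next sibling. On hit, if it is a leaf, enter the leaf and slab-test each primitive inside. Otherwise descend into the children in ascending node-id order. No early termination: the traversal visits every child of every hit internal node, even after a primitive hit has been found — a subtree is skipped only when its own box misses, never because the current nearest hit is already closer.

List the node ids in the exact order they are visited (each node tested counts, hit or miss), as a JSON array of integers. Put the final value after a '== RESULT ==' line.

Walk:
N0 x:[15,71/2] y:[-15,19] z:[17,71/2] -> hit [17,19], descend [2, 4, 5, 6]
  N2 x:[15,43/2] y:[-6,16] z:[27,71/2] -> miss, prune
  N4 x:[33,71/2] y:[-15,6] z:[17,21] -> miss, prune
  N5 x:[57/2,65/2] y:[0,17] z:[26,71/2] -> miss, prune
  N6 x:[18,31] y:[-8,19] z:[18,24] -> hit [18,19] leaf, test {P2(miss), P4@t=18, P5(miss)}

order=[0, 2, 4, 5, 6]  |boxes|=5  |leaves|=1  hit=P4

== RESULT ==
[0, 2, 4, 5, 6]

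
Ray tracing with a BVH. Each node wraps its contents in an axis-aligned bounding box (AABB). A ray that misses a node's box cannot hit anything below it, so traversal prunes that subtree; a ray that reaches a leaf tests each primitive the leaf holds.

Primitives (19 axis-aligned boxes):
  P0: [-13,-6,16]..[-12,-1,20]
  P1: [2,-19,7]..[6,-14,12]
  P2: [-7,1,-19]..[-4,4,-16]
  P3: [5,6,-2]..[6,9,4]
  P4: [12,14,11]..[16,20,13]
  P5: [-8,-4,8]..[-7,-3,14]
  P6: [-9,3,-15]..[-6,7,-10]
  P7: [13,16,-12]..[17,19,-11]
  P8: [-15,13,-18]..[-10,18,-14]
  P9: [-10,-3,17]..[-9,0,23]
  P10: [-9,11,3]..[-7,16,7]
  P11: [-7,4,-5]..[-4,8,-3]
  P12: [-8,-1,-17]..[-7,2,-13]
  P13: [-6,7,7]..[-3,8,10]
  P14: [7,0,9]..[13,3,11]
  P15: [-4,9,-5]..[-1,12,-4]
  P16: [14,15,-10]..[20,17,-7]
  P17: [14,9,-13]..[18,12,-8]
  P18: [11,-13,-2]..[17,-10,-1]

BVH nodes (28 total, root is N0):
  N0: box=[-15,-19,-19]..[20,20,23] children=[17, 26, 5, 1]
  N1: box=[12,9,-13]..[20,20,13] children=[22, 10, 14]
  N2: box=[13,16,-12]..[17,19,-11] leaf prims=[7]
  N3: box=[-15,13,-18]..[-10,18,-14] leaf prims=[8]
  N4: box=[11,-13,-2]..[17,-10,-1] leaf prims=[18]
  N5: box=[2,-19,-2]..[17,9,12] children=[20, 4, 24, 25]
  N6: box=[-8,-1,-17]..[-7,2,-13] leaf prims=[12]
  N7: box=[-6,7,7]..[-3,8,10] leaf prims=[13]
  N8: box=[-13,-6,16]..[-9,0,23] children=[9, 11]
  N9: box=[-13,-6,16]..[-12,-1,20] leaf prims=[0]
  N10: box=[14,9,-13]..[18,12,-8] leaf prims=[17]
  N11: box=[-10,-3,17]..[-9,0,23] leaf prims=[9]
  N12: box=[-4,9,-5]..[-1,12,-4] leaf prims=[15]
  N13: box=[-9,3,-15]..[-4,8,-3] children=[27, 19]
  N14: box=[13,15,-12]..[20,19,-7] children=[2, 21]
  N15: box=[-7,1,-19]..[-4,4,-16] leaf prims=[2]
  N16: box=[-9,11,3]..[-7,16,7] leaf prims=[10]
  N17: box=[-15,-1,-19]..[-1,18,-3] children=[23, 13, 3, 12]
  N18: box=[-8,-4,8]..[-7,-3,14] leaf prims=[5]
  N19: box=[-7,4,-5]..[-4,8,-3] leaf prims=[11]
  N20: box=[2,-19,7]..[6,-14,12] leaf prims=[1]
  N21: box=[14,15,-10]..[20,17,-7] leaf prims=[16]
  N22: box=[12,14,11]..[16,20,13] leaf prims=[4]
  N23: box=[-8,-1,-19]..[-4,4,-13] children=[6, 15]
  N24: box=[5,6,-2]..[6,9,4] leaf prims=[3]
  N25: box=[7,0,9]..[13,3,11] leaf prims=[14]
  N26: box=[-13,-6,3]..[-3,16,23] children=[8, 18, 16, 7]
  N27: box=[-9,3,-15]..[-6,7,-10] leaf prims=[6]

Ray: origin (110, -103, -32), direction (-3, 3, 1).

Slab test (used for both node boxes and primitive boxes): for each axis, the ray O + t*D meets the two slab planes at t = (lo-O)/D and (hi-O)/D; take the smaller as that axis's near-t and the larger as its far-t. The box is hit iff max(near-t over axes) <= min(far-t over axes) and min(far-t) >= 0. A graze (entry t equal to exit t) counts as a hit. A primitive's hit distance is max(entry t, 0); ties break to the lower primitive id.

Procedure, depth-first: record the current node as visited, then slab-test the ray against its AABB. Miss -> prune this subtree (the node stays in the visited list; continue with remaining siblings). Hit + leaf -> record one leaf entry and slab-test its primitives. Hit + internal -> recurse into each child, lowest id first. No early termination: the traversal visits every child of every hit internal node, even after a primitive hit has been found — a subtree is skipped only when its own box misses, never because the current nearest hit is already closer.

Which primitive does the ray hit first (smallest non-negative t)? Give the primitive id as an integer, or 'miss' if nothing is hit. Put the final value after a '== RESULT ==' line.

Trace the traversal:
N0 x:[30,125/3] y:[28,41] z:[13,55] -> hit [30,41], descend [1, 5, 17, 26]
  N1 x:[30,98/3] y:[112/3,41] z:[19,45] -> miss, prune
  N5 x:[31,36] y:[28,112/3] z:[30,44] -> hit [31,36], descend [4, 20, 24, 25]
    N4 x:[31,33] y:[30,31] z:[30,31] -> hit [31,31] leaf, test {P18@t=31}
    N20 x:[104/3,36] y:[28,89/3] z:[39,44] -> miss, prune
    N24 x:[104/3,35] y:[109/3,112/3] z:[30,36] -> miss, prune
    N25 x:[97/3,103/3] y:[103/3,106/3] z:[41,43] -> miss, prune
  N17 x:[37,125/3] y:[34,121/3] z:[13,29] -> miss, prune
  N26 x:[113/3,41] y:[97/3,119/3] z:[35,55] -> hit [113/3,119/3], descend [7, 8, 16, 18]
    N7 x:[113/3,116/3] y:[110/3,37] z:[39,42] -> miss, prune
    N8 x:[119/3,41] y:[97/3,103/3] z:[48,55] -> miss, prune
    N16 x:[39,119/3] y:[38,119/3] z:[35,39] -> hit [39,39] leaf, test {P10@t=39}
    N18 x:[39,118/3] y:[33,100/3] z:[40,46] -> miss, prune

13 AABB tests over nodes [0, 1, 5, 4, 20, 24, 25, 17, 26, 7, 8, 16, 18]; 2 leaves entered; closest P18.

== RESULT ==
18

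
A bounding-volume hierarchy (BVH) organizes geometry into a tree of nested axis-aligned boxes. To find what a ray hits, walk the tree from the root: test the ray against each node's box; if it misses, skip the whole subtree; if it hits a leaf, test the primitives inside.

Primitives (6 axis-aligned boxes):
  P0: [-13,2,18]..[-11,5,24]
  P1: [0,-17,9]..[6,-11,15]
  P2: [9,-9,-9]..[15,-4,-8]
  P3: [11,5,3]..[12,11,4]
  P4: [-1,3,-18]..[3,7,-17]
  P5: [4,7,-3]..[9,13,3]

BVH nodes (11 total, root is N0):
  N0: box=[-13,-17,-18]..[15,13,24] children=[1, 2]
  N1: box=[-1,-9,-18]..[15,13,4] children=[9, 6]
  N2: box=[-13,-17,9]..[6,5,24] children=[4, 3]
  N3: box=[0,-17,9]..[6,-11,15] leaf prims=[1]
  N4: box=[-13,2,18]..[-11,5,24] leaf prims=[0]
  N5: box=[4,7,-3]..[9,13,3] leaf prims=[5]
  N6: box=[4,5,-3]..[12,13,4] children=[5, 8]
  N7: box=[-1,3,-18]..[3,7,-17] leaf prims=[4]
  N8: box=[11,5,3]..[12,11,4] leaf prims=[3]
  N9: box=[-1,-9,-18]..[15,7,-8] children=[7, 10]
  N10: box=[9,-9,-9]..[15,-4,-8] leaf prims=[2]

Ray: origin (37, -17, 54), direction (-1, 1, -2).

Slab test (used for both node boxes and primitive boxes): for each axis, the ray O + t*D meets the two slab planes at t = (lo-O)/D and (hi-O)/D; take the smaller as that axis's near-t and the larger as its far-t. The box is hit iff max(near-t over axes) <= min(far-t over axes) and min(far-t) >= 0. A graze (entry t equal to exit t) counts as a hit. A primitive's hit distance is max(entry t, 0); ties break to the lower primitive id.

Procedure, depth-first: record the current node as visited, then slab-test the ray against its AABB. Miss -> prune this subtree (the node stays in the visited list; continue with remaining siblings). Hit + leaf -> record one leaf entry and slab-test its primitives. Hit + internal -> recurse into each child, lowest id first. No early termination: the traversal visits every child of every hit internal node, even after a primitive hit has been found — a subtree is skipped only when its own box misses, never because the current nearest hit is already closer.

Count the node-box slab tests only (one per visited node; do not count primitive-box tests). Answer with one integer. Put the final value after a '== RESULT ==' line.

Trace the traversal:
N0 x:[22,50] y:[0,30] z:[15,36] -> hit [22,30], descend [1, 2]
  N1 x:[22,38] y:[8,30] z:[25,36] -> hit [25,30], descend [6, 9]
    N6 x:[25,33] y:[22,30] z:[25,57/2] -> hit [25,57/2], descend [5, 8]
      N5 x:[28,33] y:[24,30] z:[51/2,57/2] -> hit [28,57/2] leaf, test {P5@t=28}
      N8 x:[25,26] y:[22,28] z:[25,51/2] -> hit [25,51/2] leaf, test {P3@t=25}
    N9 x:[22,38] y:[8,24] z:[31,36] -> miss, prune
  N2 x:[31,50] y:[0,22] z:[15,45/2] -> miss, prune

Visited [0, 1, 6, 5, 8, 9, 2]. Tests: 7 box, 2 leaf. Nearest: P3.

== RESULT ==
7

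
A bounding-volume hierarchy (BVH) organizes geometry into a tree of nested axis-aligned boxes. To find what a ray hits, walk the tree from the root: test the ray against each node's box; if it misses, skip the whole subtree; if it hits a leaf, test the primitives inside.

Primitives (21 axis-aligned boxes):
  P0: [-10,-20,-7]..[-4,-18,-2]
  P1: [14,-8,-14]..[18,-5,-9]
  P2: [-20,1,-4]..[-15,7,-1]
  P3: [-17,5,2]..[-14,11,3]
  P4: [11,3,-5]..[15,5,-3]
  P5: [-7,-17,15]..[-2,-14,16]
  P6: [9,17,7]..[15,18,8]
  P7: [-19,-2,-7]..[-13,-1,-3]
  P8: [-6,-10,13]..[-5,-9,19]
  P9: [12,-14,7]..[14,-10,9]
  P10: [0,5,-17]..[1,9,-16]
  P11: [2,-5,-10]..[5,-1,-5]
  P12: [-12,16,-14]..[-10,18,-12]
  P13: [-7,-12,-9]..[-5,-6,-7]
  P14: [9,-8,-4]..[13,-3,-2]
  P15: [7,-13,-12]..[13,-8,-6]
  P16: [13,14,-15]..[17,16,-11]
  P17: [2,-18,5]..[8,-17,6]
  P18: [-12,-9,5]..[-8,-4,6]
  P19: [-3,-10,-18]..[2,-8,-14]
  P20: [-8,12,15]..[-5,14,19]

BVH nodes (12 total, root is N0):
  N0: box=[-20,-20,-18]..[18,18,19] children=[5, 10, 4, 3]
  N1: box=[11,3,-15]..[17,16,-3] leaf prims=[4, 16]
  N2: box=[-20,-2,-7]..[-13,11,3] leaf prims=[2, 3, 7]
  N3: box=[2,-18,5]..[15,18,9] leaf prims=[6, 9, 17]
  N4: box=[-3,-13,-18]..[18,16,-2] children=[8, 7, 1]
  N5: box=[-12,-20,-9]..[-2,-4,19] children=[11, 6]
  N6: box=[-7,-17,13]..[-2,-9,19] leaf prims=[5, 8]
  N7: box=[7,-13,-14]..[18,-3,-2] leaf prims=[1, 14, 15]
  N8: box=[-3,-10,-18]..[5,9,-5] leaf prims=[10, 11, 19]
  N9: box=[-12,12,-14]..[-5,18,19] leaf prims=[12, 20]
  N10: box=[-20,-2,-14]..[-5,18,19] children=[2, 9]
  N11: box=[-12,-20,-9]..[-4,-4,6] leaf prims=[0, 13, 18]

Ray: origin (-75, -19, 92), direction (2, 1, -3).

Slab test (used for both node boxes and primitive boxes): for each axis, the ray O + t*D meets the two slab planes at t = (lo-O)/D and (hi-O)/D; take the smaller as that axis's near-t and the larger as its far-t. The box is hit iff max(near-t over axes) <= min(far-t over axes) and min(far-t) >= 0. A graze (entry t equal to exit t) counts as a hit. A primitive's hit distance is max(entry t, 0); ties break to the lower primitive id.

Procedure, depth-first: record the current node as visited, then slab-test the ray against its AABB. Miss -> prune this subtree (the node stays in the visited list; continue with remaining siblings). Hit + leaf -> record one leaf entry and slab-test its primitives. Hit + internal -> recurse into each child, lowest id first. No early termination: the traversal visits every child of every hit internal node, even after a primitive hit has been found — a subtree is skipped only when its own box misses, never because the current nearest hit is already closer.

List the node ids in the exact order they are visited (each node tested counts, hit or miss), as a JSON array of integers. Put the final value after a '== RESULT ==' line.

Walk:
N0 x:[55/2,93/2] y:[-1,37] z:[73/3,110/3] -> hit [55/2,110/3], descend [3, 4, 5, 10]
  N3 x:[77/2,45] y:[1,37] z:[83/3,29] -> miss, prune
  N4 x:[36,93/2] y:[6,35] z:[94/3,110/3] -> miss, prune
  N5 x:[63/2,73/2] y:[-1,15] z:[73/3,101/3] -> miss, prune
  N10 x:[55/2,35] y:[17,37] z:[73/3,106/3] -> hit [55/2,35], descend [2, 9]
    N2 x:[55/2,31] y:[17,30] z:[89/3,33] -> hit [89/3,30] leaf, test {P2(miss), P3@t=89/3, P7(miss)}
    N9 x:[63/2,35] y:[31,37] z:[73/3,106/3] -> hit [63/2,35] leaf, test {P12(miss), P20(miss)}

Summary -> nodes [0, 3, 4, 5, 10, 2, 9]; box-tests=7; leaf-entries=2; first=P3

== RESULT ==
[0, 3, 4, 5, 10, 2, 9]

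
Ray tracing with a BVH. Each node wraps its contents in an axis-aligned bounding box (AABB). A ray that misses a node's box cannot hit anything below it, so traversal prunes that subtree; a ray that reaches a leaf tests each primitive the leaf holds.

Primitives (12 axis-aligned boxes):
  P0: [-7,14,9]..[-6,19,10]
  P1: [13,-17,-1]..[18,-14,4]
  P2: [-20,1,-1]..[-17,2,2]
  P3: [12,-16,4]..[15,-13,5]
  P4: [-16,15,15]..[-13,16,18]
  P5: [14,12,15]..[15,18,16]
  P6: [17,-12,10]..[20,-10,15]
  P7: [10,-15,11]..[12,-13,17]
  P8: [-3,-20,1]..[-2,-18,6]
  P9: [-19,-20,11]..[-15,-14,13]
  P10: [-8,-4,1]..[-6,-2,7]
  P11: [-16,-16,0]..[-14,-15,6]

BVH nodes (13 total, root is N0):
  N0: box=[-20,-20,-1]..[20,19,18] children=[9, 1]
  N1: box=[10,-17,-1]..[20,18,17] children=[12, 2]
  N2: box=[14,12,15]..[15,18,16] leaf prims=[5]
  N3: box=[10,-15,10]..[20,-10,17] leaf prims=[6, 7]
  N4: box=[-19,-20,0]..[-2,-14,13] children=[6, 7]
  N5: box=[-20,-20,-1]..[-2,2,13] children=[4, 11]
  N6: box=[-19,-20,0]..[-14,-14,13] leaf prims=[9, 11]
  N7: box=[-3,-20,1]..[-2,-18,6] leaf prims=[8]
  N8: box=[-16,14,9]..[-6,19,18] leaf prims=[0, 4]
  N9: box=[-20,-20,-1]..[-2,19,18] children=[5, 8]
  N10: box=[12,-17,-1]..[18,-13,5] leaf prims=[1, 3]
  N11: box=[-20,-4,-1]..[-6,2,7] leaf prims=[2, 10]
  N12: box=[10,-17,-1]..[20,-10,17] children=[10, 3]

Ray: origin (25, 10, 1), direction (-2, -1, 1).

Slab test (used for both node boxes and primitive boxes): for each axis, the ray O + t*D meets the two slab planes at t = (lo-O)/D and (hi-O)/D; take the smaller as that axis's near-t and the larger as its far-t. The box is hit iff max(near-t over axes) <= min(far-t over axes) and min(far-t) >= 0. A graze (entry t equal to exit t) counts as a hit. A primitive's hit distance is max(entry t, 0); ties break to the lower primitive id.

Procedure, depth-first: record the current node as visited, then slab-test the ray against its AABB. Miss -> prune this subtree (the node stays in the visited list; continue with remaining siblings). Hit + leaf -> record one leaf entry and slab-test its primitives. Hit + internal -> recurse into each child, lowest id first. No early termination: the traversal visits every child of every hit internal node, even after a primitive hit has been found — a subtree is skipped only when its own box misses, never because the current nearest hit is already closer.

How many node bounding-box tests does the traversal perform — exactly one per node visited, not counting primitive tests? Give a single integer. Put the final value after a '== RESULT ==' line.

Walk:
N0 x:[5/2,45/2] y:[-9,30] z:[-2,17] -> hit [5/2,17], descend [1, 9]
  N1 x:[5/2,15/2] y:[-8,27] z:[-2,16] -> hit [5/2,15/2], descend [2, 12]
    N2 x:[5,11/2] y:[-8,-2] z:[14,15] -> miss, prune
    N12 x:[5/2,15/2] y:[20,27] z:[-2,16] -> miss, prune
  N9 x:[27/2,45/2] y:[-9,30] z:[-2,17] -> hit [27/2,17], descend [5, 8]
    N5 x:[27/2,45/2] y:[8,30] z:[-2,12] -> miss, prune
    N8 x:[31/2,41/2] y:[-9,-4] z:[8,17] -> miss, prune

7 AABB tests over nodes [0, 1, 2, 12, 9, 5, 8]; 0 leaves entered; closest miss.

== RESULT ==
7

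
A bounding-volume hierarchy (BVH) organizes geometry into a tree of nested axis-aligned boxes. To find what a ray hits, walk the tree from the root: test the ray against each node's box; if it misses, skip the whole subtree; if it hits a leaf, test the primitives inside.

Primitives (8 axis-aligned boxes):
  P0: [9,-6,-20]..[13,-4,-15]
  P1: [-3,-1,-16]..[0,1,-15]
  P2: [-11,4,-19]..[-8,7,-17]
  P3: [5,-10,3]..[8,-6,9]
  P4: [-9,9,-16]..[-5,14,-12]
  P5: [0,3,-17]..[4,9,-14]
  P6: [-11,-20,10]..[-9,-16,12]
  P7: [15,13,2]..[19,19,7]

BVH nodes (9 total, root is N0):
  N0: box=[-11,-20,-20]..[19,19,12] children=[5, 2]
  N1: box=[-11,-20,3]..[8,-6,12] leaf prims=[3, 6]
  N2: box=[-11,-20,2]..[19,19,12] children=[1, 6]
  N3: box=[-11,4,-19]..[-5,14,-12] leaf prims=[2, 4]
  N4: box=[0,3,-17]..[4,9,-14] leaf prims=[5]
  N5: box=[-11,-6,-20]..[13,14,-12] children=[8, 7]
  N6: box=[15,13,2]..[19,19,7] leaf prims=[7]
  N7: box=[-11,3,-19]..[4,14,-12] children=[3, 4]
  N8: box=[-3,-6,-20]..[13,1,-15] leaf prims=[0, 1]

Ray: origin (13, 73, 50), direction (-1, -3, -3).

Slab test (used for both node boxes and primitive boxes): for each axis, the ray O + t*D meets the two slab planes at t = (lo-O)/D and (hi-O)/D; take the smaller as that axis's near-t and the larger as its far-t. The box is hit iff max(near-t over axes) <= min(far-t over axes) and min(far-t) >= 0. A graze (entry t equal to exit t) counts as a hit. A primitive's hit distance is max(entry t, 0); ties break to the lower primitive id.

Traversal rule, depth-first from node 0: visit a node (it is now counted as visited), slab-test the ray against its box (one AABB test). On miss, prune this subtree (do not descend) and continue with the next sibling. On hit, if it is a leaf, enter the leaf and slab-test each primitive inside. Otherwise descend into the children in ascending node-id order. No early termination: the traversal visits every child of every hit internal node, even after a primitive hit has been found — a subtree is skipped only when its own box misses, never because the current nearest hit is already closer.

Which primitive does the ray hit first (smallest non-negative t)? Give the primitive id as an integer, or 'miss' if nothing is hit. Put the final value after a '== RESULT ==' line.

Traverse from the root:
N0 x:[-6,24] y:[18,31] z:[38/3,70/3] -> hit [18,70/3], descend [2, 5]
  N2 x:[-6,24] y:[18,31] z:[38/3,16] -> miss, prune
  N5 x:[0,24] y:[59/3,79/3] z:[62/3,70/3] -> hit [62/3,70/3], descend [7, 8]
    N7 x:[9,24] y:[59/3,70/3] z:[62/3,23] -> hit [62/3,23], descend [3, 4]
      N3 x:[18,24] y:[59/3,23] z:[62/3,23] -> hit [62/3,23] leaf, test {P2@t=67/3, P4@t=62/3}
      N4 x:[9,13] y:[64/3,70/3] z:[64/3,67/3] -> miss, prune
    N8 x:[0,16] y:[24,79/3] z:[65/3,70/3] -> miss, prune

7 AABB tests over nodes [0, 2, 5, 7, 3, 4, 8]; 1 leaf entered; closest P4.

== RESULT ==
4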